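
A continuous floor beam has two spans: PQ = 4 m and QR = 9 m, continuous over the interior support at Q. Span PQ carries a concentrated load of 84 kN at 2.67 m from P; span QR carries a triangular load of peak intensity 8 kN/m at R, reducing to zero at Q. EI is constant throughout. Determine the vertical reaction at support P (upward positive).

Take M_Q as the redundant. Released structure: two simple spans PQ and QR with a hinge at Q.
Discontinuity in slope at Q on the released structure — sum the simple-span end rotations:
  span PQ: point load 84 at a = 2.67: Pab(L + a)/(6LEI) = 82.9/EI
  span QR: triangular load, peak 8: 7w₀L³/(360EI) = 113.4/EI
  relative rotation θ_0 = (82.9 + 113.4)/EI = 196.3/EI
A unit hogging moment at Q produces rotation L₁/(3EI) + L₂/(3EI) = 4.333/EI.
Slope continuity at Q: θ_0 = M_Q·4.333/EI, so M_Q = 196.3/4.333 = 45.3 kN·m (hogging).
Span PQ, ΣM about P with M_Q applied at Q: R_Q^{PQ}·4 = 224.3 + 45.3, so R_Q^{PQ} = 67.4 kN and R_P = 84 − 67.4 = 16.6 kN.

R_P = 16.6 kN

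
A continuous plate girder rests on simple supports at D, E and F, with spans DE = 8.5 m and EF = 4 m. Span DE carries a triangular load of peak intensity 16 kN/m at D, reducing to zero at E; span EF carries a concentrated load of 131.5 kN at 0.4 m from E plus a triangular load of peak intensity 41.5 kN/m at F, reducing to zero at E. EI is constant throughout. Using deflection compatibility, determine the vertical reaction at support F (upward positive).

Insert a hinge at E; M_E is the redundant, and each span becomes simply supported.
End slopes at the hinge E, treating each span as simply supported:
  span DE: triangular load, peak 16: 7w₀L³/(360EI) = 191.1/EI
  span EF: point load 131.5 at a = 0.4: Pab(L + b)/(6LEI) = 59.96/EI
  span EF: triangular load, peak 41.5: 7w₀L³/(360EI) = 51.64/EI
  relative rotation θ_0 = (191.1 + 111.6)/EI = 302.7/EI
A unit hogging moment at E produces rotation L₁/(3EI) + L₂/(3EI) = 4.167/EI.
Slope continuity at E: θ_0 = M_E·4.167/EI, so M_E = 302.7/4.167 = 72.64 kN·m (hogging).
Span EF, ΣM about F: R_E^{EF}·4 = 584.1 + 72.64, so R_E^{EF} = 164.2 kN and R_F = 214.5 − 164.2 = 50.32 kN.

R_F = 50.32 kN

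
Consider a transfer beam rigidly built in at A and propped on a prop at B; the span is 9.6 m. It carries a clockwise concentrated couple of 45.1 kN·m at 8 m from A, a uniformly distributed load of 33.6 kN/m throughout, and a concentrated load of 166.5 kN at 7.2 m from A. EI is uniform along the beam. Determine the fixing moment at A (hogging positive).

M_A = 553.7 kN·m

Take the reaction at B as the redundant and release it; the primary structure is a cantilever fixed at A.
Free-end deflection of the primary structure under the applied loading (downward +):
  clockwise couple 45.1 at a = 8: M₀a(2L − a)/(2EI) = 2020/EI
  UDL 33.6: wL⁴/(8EI) = 35673/EI
  point load 166.5 at a = 7.2: Pa²(3L − a)/(6EI) = 31073/EI
  δ_0 = 68766/EI
Flexibility coefficient — unit upward force at B: δ_{BB} = L³/(3EI) = 294.9/EI.
The prop prevents deflection at B: R_B = δ_0/δ_{BB} = 68766/294.9 = 233.2 kN.
Moment equilibrium about A: M_A = Σ(load moments about A) − R_B·L = 2792 − 233.2×9.6 = 553.7 kN·m.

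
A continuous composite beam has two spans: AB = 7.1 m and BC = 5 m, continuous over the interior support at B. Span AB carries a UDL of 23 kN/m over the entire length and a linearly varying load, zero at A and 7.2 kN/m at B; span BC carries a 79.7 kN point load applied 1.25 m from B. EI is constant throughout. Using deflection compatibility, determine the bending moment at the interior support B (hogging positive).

M_B = 126.3 kN·m

Release continuity at B by inserting a hinge; the redundant is the internal moment M_B. The primary structure is two simply-supported spans AB and BC.
End slopes at the hinge B, treating each span as simply supported:
  span AB: UDL 23: wL³/(24EI) = 343/EI
  span AB: triangular load, peak 7.2: w₀L³/(45EI) = 57.27/EI
  span BC: point load 79.7 at a = 1.25: Pab(L + b)/(6LEI) = 109/EI
  relative rotation θ_0 = (400.3 + 109)/EI = 509.2/EI
A unit hogging moment at B produces rotation L₁/(3EI) + L₂/(3EI) = 4.033/EI.
Compatibility: M_B·(L₁+L₂)/(3EI) = θ_0, giving M_B = 126.3 kN·m (hogging).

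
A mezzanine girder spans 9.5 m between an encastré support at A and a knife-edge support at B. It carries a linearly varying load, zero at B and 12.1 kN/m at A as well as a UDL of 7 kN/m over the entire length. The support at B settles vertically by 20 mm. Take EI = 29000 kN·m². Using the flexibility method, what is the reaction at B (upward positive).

R_B = 34.4 kN

Release the roller at B. Primary structure: cantilever fixed at A.
Free-end deflection of the primary structure under the applied loading (downward +):
  triangular load, peak 12.1 at the fixed end: w₀L⁴/(30EI) = 3285/EI
  UDL 7: wL⁴/(8EI) = 7127/EI
  δ_0 = 10412/EI
Tip deflection under a unit load at B: L³/(3EI) = 285.8/EI.
With EI = 29000 kN·m²: δ_0 = 0.35904 m and δ_{BB} = 0.009855 m/kN.
Compatibility — the beam at B must follow the support down by 0.02 m: δ_0 − R_B·δ_{BB} = 0.02, so R_B = (0.35904 − 0.02)/0.009855 = 34.4 kN.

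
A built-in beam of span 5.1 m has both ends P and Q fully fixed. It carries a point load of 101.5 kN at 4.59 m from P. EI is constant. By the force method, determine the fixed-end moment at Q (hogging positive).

M_Q = 41.93 kN·m

Release both end moments; the primary structure is a simply-supported span PQ with redundants M_P and M_Q.
Simple-span end rotations at P and Q under the given loads:
  at P: point load 101.5 at a = 4.59: Pab(L + b)/(6LEI) = 43.56/EI
  at Q: point load 101.5 at a = 4.59: Pab(L + a)/(6LEI) = 75.24/EI
  θ_P0 = 43.56/EI,  θ_Q0 = 75.24/EI
Flexibility coefficients: a unit moment at one end gives L/(3EI) there and L/(6EI) at the far end, so f₁₁ = f₂₂ = 1.7/EI and f₁₂ = f₂₁ = 0.85/EI.
Compatibility — zero rotation at each built-in end:
  1.7 M_P + 0.85 M_Q = 43.56
  0.85 M_P + 1.7 M_Q = 75.24
Solving the pair gives M_P = 4.659 kN·m and M_Q = 41.93 kN·m (hogging).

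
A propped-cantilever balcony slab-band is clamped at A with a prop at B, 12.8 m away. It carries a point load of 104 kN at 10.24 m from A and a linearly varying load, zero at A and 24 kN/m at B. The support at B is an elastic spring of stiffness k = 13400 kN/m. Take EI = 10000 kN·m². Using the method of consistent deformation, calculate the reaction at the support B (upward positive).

Choose R_B as the redundant. The primary structure is the cantilever fixed at A.
Free-end deflection of the primary structure under the applied loading (downward +):
  point load 104 at a = 10.24: Pa²(3L − a)/(6EI) = 51182/EI
  triangular load, peak 24 at the free end: 11w₀L⁴/(120EI) = 59056/EI
  δ_0 = 110237/EI
Tip deflection under a unit load at B: L³/(3EI) = 699.1/EI.
With EI = 10000 kN·m²: δ_0 = 11.024 m and δ_{BB} = 0.069905 m/kN.
Compatibility — the spring shortens by R_B/k under the reaction it provides: δ_0 − R_B·δ_{BB} = R_B/k. With 1/k = 0.000075 m/kN, R_B = δ_0 / (δ_{BB} + 1/k) = 11.024 / (0.069905 + 0.000075) = 157.5 kN.

R_B = 157.5 kN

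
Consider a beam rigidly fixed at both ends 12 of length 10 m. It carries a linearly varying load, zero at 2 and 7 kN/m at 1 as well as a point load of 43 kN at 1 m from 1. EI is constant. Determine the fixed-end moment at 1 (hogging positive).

M_1 = 69.83 kN·m

Release both end moments; the primary structure is a simply-supported span 12 with redundants M_1 and M_2.
On the primary (simply-supported) span, the end slopes from the loading are:
  at 1: triangular load, peak 7: w₀L³/(45EI) = 155.6/EI
  at 2: triangular load, peak 7: 7w₀L³/(360EI) = 136.1/EI
  at 1: point load 43 at a = 1: Pab(L + b)/(6LEI) = 122.5/EI
  at 2: point load 43 at a = 1: Pab(L + a)/(6LEI) = 70.95/EI
  θ_10 = 278.1/EI,  θ_20 = 207.1/EI
Flexibility coefficients: a unit moment at one end gives L/(3EI) there and L/(6EI) at the far end, so f₁₁ = f₂₂ = 3.333/EI and f₁₂ = f₂₁ = 1.667/EI.
Compatibility — zero rotation at each built-in end:
  3.333 M_1 + 1.667 M_2 = 278.1
  1.667 M_1 + 3.333 M_2 = 207.1
Solving the pair gives M_1 = 69.83 kN·m and M_2 = 27.2 kN·m (hogging).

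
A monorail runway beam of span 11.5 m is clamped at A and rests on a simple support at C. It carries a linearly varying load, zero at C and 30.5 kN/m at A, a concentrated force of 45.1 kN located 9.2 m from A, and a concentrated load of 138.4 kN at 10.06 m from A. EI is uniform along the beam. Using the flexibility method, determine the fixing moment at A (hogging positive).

M_A = 416.8 kN·m

Choose R_C as the redundant. The primary structure is the cantilever fixed at A.
Deflection at C on the released cantilever, summing each load's contribution:
  triangular load, peak 30.5 at the fixed end: w₀L⁴/(30EI) = 17782/EI
  point load 45.1 at a = 9.2: Pa²(3L − a)/(6EI) = 16096/EI
  point load 138.4 at a = 10.06: Pa²(3L − a)/(6EI) = 57053/EI
  δ_0 = 90931/EI
Flexibility coefficient — unit upward force at C: δ_{CC} = L³/(3EI) = 507/EI.
The prop prevents deflection at C: R_C = δ_0/δ_{CC} = 90931/507 = 179.4 kN.
Moment equilibrium about A: M_A = Σ(load moments about A) − R_C·L = 2479 − 179.4×11.5 = 416.8 kN·m.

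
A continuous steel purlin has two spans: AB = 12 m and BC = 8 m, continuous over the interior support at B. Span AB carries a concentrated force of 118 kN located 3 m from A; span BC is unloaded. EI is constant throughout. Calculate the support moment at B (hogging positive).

Take M_B as the redundant. Released structure: two simple spans AB and BC with a hinge at B.
Discontinuity in slope at B on the released structure — sum the simple-span end rotations:
  span AB: point load 118 at a = 3: Pab(L + a)/(6LEI) = 663.8/EI
  relative rotation θ_0 = (663.8 + 0)/EI = 663.8/EI
A unit hogging moment at B produces rotation L₁/(3EI) + L₂/(3EI) = 6.667/EI.
Compatibility: M_B·(L₁+L₂)/(3EI) = θ_0, giving M_B = 99.56 kN·m (hogging).

M_B = 99.56 kN·m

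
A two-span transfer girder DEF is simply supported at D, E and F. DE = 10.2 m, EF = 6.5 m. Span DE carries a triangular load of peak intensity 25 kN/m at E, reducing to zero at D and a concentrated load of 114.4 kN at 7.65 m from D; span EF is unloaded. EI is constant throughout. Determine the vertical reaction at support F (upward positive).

Release continuity at E by inserting a hinge; the redundant is the internal moment M_E. The primary structure is two simply-supported spans DE and EF.
End slopes at the hinge E, treating each span as simply supported:
  span DE: triangular load, peak 25: w₀L³/(45EI) = 589.6/EI
  span DE: point load 114.4 at a = 7.65: Pab(L + a)/(6LEI) = 650.9/EI
  relative rotation θ_0 = (1240 + 0)/EI = 1240/EI
A unit hogging moment at E produces rotation L₁/(3EI) + L₂/(3EI) = 5.567/EI.
Compatibility: M_E·(L₁+L₂)/(3EI) = θ_0, giving M_E = 222.8 kN·m (hogging).
Span EF, ΣM about F: R_E^{EF}·6.5 = 0 + 222.8, so R_E^{EF} = 34.28 kN and R_F = 0 − 34.28 = -34.28 kN.

R_F = -34.28 kN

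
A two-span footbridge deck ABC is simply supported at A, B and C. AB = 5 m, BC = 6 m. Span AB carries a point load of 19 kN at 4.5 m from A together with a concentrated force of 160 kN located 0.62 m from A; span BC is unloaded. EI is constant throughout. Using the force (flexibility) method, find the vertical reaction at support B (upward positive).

R_B = 46.43 kN

Insert a hinge at B; M_B is the redundant, and each span becomes simply supported.
End slopes at the hinge B, treating each span as simply supported:
  span AB: point load 19 at a = 4.5: Pab(L + a)/(6LEI) = 13.54/EI
  span AB: point load 160 at a = 0.62: Pab(L + a)/(6LEI) = 81.4/EI
  relative rotation θ_0 = (94.93 + 0)/EI = 94.93/EI
A unit hogging moment at B produces rotation L₁/(3EI) + L₂/(3EI) = 3.667/EI.
Slope continuity at B: θ_0 = M_B·3.667/EI, so M_B = 94.93/3.667 = 25.89 kN·m (hogging).
Span AB, ΣM about A with M_B applied at B: R_B^{AB}·5 = 184.7 + 25.89, so R_B^{AB} = 42.12 kN and R_A = 179 − 42.12 = 136.9 kN.
Span BC, ΣM about C: R_B^{BC}·6 = 0 + 25.89, so R_B^{BC} = 4.315 kN and R_C = 0 − 4.315 = -4.315 kN.
R_B = 42.12 + 4.315 = 46.43 kN.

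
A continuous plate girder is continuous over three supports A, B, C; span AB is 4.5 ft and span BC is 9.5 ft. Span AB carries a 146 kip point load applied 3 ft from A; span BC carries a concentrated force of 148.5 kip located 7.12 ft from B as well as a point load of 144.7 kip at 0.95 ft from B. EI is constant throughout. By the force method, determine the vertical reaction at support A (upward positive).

R_A = -2.722 kip

Insert a hinge at B; M_B is the redundant, and each span becomes simply supported.
End slopes at the hinge B, treating each span as simply supported:
  span AB: point load 146 at a = 3: Pab(L + a)/(6LEI) = 182.5/EI
  span BC: point load 148.5 at a = 7.12: Pab(L + b)/(6LEI) = 524.5/EI
  span BC: point load 144.7 at a = 0.95: Pab(L + b)/(6LEI) = 372.2/EI
  relative rotation θ_0 = (182.5 + 896.7)/EI = 1079/EI
A unit hogging moment at B produces rotation L₁/(3EI) + L₂/(3EI) = 4.667/EI.
Compatibility: M_B·(L₁+L₂)/(3EI) = θ_0, giving M_B = 231.2 kip·ft (hogging).
Span AB, ΣM about A with M_B applied at B: R_B^{AB}·4.5 = 438 + 231.2, so R_B^{AB} = 148.7 kip and R_A = 146 − 148.7 = -2.722 kip.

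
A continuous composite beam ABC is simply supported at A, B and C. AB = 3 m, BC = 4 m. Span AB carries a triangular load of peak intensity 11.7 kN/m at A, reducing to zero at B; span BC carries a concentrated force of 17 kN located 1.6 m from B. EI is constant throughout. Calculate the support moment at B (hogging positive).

M_B = 10.09 kN·m

Release continuity at B by inserting a hinge; the redundant is the internal moment M_B. The primary structure is two simply-supported spans AB and BC.
End slopes at the hinge B, treating each span as simply supported:
  span AB: triangular load, peak 11.7: 7w₀L³/(360EI) = 6.143/EI
  span BC: point load 17 at a = 1.6: Pab(L + b)/(6LEI) = 17.41/EI
  relative rotation θ_0 = (6.143 + 17.41)/EI = 23.55/EI
A unit hogging moment at B produces rotation L₁/(3EI) + L₂/(3EI) = 2.333/EI.
Slope continuity at B: θ_0 = M_B·2.333/EI, so M_B = 23.55/2.333 = 10.09 kN·m (hogging).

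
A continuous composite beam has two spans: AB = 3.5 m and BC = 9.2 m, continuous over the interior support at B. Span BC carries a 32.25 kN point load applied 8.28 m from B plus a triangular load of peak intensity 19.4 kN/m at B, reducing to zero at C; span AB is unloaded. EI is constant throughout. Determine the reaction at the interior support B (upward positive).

Insert a hinge at B; M_B is the redundant, and each span becomes simply supported.
End slopes at the hinge B, treating each span as simply supported:
  span BC: point load 32.25 at a = 8.28: Pab(L + b)/(6LEI) = 45.04/EI
  span BC: triangular load, peak 19.4: w₀L³/(45EI) = 335.7/EI
  relative rotation θ_0 = (0 + 380.7)/EI = 380.7/EI
A unit hogging moment at B produces rotation L₁/(3EI) + L₂/(3EI) = 4.233/EI.
Compatibility: M_B·(L₁+L₂)/(3EI) = θ_0, giving M_B = 89.94 kN·m (hogging).
Span AB, ΣM about A with M_B applied at B: R_B^{AB}·3.5 = 0 + 89.94, so R_B^{AB} = 25.7 kN and R_A = 0 − 25.7 = -25.7 kN.
Span BC, ΣM about C: R_B^{BC}·9.2 = 577 + 89.94, so R_B^{BC} = 72.49 kN and R_C = 121.5 − 72.49 = 49 kN.
R_B = 25.7 + 72.49 = 98.19 kN.

R_B = 98.19 kN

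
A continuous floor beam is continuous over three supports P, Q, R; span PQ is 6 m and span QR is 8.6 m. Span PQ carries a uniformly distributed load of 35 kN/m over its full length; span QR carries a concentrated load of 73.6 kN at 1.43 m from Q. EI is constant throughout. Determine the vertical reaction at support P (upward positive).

R_P = 86.31 kN

Release continuity at Q by inserting a hinge; the redundant is the internal moment M_Q. The primary structure is two simply-supported spans PQ and QR.
End slopes at the hinge Q, treating each span as simply supported:
  span PQ: UDL 35: wL³/(24EI) = 315/EI
  span QR: point load 73.6 at a = 1.43: Pab(L + b)/(6LEI) = 230.6/EI
  relative rotation θ_0 = (315 + 230.6)/EI = 545.6/EI
A unit hogging moment at Q produces rotation L₁/(3EI) + L₂/(3EI) = 4.867/EI.
Slope continuity at Q: θ_0 = M_Q·4.867/EI, so M_Q = 545.6/4.867 = 112.1 kN·m (hogging).
Span PQ, ΣM about P with M_Q applied at Q: R_Q^{PQ}·6 = 630 + 112.1, so R_Q^{PQ} = 123.7 kN and R_P = 210 − 123.7 = 86.31 kN.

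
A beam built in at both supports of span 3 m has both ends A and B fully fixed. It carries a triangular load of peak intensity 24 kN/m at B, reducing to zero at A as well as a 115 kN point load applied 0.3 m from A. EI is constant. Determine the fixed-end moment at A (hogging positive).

M_A = 35.15 kN·m

Release both end moments; the primary structure is a simply-supported span AB with redundants M_A and M_B.
On the primary (simply-supported) span, the end slopes from the loading are:
  at A: triangular load, peak 24: 7w₀L³/(360EI) = 12.6/EI
  at B: triangular load, peak 24: w₀L³/(45EI) = 14.4/EI
  at A: point load 115 at a = 0.3: Pab(L + b)/(6LEI) = 29.5/EI
  at B: point load 115 at a = 0.3: Pab(L + a)/(6LEI) = 17.08/EI
  θ_A0 = 42.1/EI,  θ_B0 = 31.48/EI
Flexibility coefficients: a unit moment at one end gives L/(3EI) there and L/(6EI) at the far end, so f₁₁ = f₂₂ = 1/EI and f₁₂ = f₂₁ = 0.5/EI.
Compatibility — zero rotation at each built-in end:
  1 M_A + 0.5 M_B = 42.1
  0.5 M_A + 1 M_B = 31.48
Solving the pair gives M_A = 35.15 kN·m and M_B = 13.9 kN·m (hogging).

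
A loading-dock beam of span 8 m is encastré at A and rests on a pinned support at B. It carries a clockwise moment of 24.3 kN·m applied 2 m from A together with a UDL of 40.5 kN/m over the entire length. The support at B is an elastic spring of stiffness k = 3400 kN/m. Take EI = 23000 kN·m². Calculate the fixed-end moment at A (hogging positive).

Take the reaction at B as the redundant and release it; the primary structure is a cantilever fixed at A.
Downward deflection at the released point B due to the loads:
  clockwise couple 24.3 at a = 2: M₀a(2L − a)/(2EI) = 340.2/EI
  UDL 40.5: wL⁴/(8EI) = 20736/EI
  δ_0 = 21076/EI
Tip deflection under a unit load at B: L³/(3EI) = 170.7/EI.
With EI = 23000 kN·m²: δ_0 = 0.91636 m and δ_{BB} = 0.00742 m/kN.
Compatibility — the spring shortens by R_B/k under the reaction it provides: δ_0 − R_B·δ_{BB} = R_B/k. With 1/k = 0.000294 m/kN, R_B = δ_0 / (δ_{BB} + 1/k) = 0.91636 / (0.00742 + 0.000294) = 118.8 kN.
Moment equilibrium about A: M_A = Σ(load moments about A) − R_B·L = 1320 − 118.8×8 = 370 kN·m.

M_A = 370 kN·m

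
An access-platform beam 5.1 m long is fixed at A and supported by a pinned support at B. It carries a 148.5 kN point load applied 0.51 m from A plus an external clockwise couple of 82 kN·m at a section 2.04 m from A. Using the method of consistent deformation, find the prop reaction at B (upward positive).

R_B = 17.59 kN

Take the reaction at B as the redundant and release it; the primary structure is a cantilever fixed at A.
Downward deflection at the released point B due to the loads:
  point load 148.5 at a = 0.51: Pa²(3L − a)/(6EI) = 95.21/EI
  clockwise couple 82 at a = 2.04: M₀a(2L − a)/(2EI) = 682.5/EI
  δ_0 = 777.7/EI
Tip deflection under a unit load at B: L³/(3EI) = 44.22/EI.
Compatibility at B: δ_0 − R_B·δ_{BB} = 0, so R_B = 777.7/44.22 = 17.59 kN.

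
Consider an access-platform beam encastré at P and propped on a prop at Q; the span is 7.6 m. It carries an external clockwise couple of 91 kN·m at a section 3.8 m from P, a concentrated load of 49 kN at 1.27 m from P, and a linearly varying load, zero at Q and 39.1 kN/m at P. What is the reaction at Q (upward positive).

R_Q = 45.12 kN

Remove the prop at Q; the released (primary) structure is a cantilever built in at P.
Free-end deflection of the primary structure under the applied loading (downward +):
  clockwise couple 91 at a = 3.8: M₀a(2L − a)/(2EI) = 1971/EI
  point load 49 at a = 1.27: Pa²(3L − a)/(6EI) = 283.6/EI
  triangular load, peak 39.1 at the fixed end: w₀L⁴/(30EI) = 4348/EI
  δ_0 = 6603/EI
Tip deflection under a unit load at Q: L³/(3EI) = 146.3/EI.
Compatibility at Q: δ_0 − R_Q·δ_{QQ} = 0, so R_Q = 6603/146.3 = 45.12 kN.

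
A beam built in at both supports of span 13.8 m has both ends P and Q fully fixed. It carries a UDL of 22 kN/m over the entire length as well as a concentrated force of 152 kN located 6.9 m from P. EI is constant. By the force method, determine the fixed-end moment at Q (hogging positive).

Take the two fixed-end moments M_P, M_Q as redundants; the released structure is the simple span PQ.
Simple-span end rotations at P and Q under the given loads:
  at P: UDL 22: wL³/(24EI) = 2409/EI
  at Q: UDL 22: wL³/(24EI) = 2409/EI
  at P: point load 152 at a = 6.9: Pab(L + b)/(6LEI) = 1809/EI
  at Q: point load 152 at a = 6.9: Pab(L + a)/(6LEI) = 1809/EI
  θ_P0 = 4218/EI,  θ_Q0 = 4218/EI
Flexibility coefficients: a unit moment at one end gives L/(3EI) there and L/(6EI) at the far end, so f₁₁ = f₂₂ = 4.6/EI and f₁₂ = f₂₁ = 2.3/EI.
Compatibility — zero rotation at each built-in end:
  4.6 M_P + 2.3 M_Q = 4218
  2.3 M_P + 4.6 M_Q = 4218
Solving the pair gives M_P = 611.3 kN·m and M_Q = 611.3 kN·m (hogging).

M_Q = 611.3 kN·m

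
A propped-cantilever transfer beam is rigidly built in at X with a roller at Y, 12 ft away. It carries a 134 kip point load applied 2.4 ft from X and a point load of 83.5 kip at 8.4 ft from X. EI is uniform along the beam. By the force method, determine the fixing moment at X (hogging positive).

M_X = 368.3 kip·ft

Choose R_Y as the redundant. The primary structure is the cantilever fixed at X.
Downward deflection at the released point Y due to the loads:
  point load 134 at a = 2.4: Pa²(3L − a)/(6EI) = 4322/EI
  point load 83.5 at a = 8.4: Pa²(3L − a)/(6EI) = 27102/EI
  δ_0 = 31424/EI
Tip deflection under a unit load at Y: L³/(3EI) = 576/EI.
The prop prevents deflection at Y: R_Y = δ_0/δ_{YY} = 31424/576 = 54.56 kip.
Moment equilibrium about X: M_X = Σ(load moments about X) − R_Y·L = 1023 − 54.56×12 = 368.3 kip·ft.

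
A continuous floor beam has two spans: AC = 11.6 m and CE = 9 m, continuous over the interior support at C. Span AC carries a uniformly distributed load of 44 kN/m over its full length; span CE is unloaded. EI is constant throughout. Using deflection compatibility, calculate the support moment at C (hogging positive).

M_C = 416.7 kN·m

Take M_C as the redundant. Released structure: two simple spans AC and CE with a hinge at C.
Discontinuity in slope at C on the released structure — sum the simple-span end rotations:
  span AC: UDL 44: wL³/(24EI) = 2862/EI
  relative rotation θ_0 = (2862 + 0)/EI = 2862/EI
A unit hogging moment at C produces rotation L₁/(3EI) + L₂/(3EI) = 6.867/EI.
Slope continuity at C: θ_0 = M_C·6.867/EI, so M_C = 2862/6.867 = 416.7 kN·m (hogging).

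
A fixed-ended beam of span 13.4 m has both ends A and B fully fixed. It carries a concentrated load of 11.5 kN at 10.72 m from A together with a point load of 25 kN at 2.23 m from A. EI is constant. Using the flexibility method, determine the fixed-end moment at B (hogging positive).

Take the two fixed-end moments M_A, M_B as redundants; the released structure is the simple span AB.
End rotations of the released simple span under the applied load (×1/EI):
  at A: point load 11.5 at a = 10.72: Pab(L + b)/(6LEI) = 66.08/EI
  at B: point load 11.5 at a = 10.72: Pab(L + a)/(6LEI) = 99.12/EI
  at A: point load 25 at a = 2.23: Pab(L + b)/(6LEI) = 190.3/EI
  at B: point load 25 at a = 2.23: Pab(L + a)/(6LEI) = 121.1/EI
  θ_A0 = 256.4/EI,  θ_B0 = 220.2/EI
Flexibility coefficients: a unit moment at one end gives L/(3EI) there and L/(6EI) at the far end, so f₁₁ = f₂₂ = 4.467/EI and f₁₂ = f₂₁ = 2.233/EI.
Compatibility — zero rotation at each built-in end:
  4.467 M_A + 2.233 M_B = 256.4
  2.233 M_A + 4.467 M_B = 220.2
Solving the pair gives M_A = 43.67 kN·m and M_B = 27.46 kN·m (hogging).

M_B = 27.46 kN·m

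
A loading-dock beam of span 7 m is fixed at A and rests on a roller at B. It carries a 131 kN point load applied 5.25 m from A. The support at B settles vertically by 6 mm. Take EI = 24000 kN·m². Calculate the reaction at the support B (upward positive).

Choose R_B as the redundant. The primary structure is the cantilever fixed at A.
Free-end deflection of the primary structure under the applied loading (downward +):
  point load 131 at a = 5.25: Pa²(3L − a)/(6EI) = 9478/EI
Flexibility coefficient — unit upward force at B: δ_{BB} = L³/(3EI) = 114.3/EI.
With EI = 24000 kN·m²: δ_0 = 0.39492 m and δ_{BB} = 0.004764 m/kN.
Compatibility — the beam at B must follow the support down by 0.006 m: δ_0 − R_B·δ_{BB} = 0.006, so R_B = (0.39492 − 0.006)/0.004764 = 81.64 kN.

R_B = 81.64 kN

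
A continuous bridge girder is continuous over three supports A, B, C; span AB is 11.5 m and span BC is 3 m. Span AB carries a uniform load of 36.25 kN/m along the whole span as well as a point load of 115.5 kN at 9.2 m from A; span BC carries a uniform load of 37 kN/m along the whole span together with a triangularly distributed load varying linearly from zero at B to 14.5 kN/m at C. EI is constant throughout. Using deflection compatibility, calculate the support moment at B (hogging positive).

M_B = 637.2 kN·m

Release continuity at B by inserting a hinge; the redundant is the internal moment M_B. The primary structure is two simply-supported spans AB and BC.
End slopes at the hinge B, treating each span as simply supported:
  span AB: UDL 36.25: wL³/(24EI) = 2297/EI
  span AB: point load 115.5 at a = 9.2: Pab(L + a)/(6LEI) = 733.2/EI
  span BC: UDL 37: wL³/(24EI) = 41.62/EI
  span BC: triangular load, peak 14.5: 7w₀L³/(360EI) = 7.612/EI
  relative rotation θ_0 = (3030 + 49.24)/EI = 3080/EI
A unit hogging moment at B produces rotation L₁/(3EI) + L₂/(3EI) = 4.833/EI.
Compatibility: M_B·(L₁+L₂)/(3EI) = θ_0, giving M_B = 637.2 kN·m (hogging).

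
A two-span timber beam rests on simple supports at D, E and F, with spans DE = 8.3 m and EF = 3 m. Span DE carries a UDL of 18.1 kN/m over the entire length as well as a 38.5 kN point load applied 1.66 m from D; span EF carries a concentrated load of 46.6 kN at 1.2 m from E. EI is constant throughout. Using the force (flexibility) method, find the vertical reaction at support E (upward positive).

R_E = 176.2 kN

Release continuity at E by inserting a hinge; the redundant is the internal moment M_E. The primary structure is two simply-supported spans DE and EF.
Rotations at E on the released spans (each span's end-slope, ×1/EI):
  span DE: UDL 18.1: wL³/(24EI) = 431.2/EI
  span DE: point load 38.5 at a = 1.66: Pab(L + a)/(6LEI) = 84.87/EI
  span EF: point load 46.6 at a = 1.2: Pab(L + b)/(6LEI) = 26.84/EI
  relative rotation θ_0 = (516.1 + 26.84)/EI = 542.9/EI
A unit hogging moment at E produces rotation L₁/(3EI) + L₂/(3EI) = 3.767/EI.
Compatibility: M_E·(L₁+L₂)/(3EI) = θ_0, giving M_E = 144.1 kN·m (hogging).
Span DE, ΣM about D with M_E applied at E: R_E^{DE}·8.3 = 687.4 + 144.1, so R_E^{DE} = 100.2 kN and R_D = 188.7 − 100.2 = 88.55 kN.
Span EF, ΣM about F: R_E^{EF}·3 = 83.88 + 144.1, so R_E^{EF} = 76.01 kN and R_F = 46.6 − 76.01 = -29.41 kN.
R_E = 100.2 + 76.01 = 176.2 kN.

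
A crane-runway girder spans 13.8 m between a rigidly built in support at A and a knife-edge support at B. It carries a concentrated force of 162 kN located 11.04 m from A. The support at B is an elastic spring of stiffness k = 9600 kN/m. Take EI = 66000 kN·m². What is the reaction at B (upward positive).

R_B = 113.2 kN

Release the roller at B. Primary structure: cantilever fixed at A.
Deflection at B on the released cantilever, summing each load's contribution:
  point load 162 at a = 11.04: Pa²(3L − a)/(6EI) = 99909/EI
Flexibility coefficient — unit upward force at B: δ_{BB} = L³/(3EI) = 876/EI.
With EI = 66000 kN·m²: δ_0 = 1.5138 m and δ_{BB} = 0.013273 m/kN.
Compatibility — the spring shortens by R_B/k under the reaction it provides: δ_0 − R_B·δ_{BB} = R_B/k. With 1/k = 0.000104 m/kN, R_B = δ_0 / (δ_{BB} + 1/k) = 1.5138 / (0.013273 + 0.000104) = 113.2 kN.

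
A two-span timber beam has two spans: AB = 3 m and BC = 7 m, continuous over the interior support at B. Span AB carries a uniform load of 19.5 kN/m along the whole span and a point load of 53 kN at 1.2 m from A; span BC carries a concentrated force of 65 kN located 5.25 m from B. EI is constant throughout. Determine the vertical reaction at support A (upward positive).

Take M_B as the redundant. Released structure: two simple spans AB and BC with a hinge at B.
Discontinuity in slope at B on the released structure — sum the simple-span end rotations:
  span AB: UDL 19.5: wL³/(24EI) = 21.94/EI
  span AB: point load 53 at a = 1.2: Pab(L + a)/(6LEI) = 26.71/EI
  span BC: point load 65 at a = 5.25: Pab(L + b)/(6LEI) = 124.4/EI
  relative rotation θ_0 = (48.65 + 124.4)/EI = 173.1/EI
A unit hogging moment at B produces rotation L₁/(3EI) + L₂/(3EI) = 3.333/EI.
Compatibility: M_B·(L₁+L₂)/(3EI) = θ_0, giving M_B = 51.92 kN·m (hogging).
Span AB, ΣM about A with M_B applied at B: R_B^{AB}·3 = 151.3 + 51.92, so R_B^{AB} = 67.76 kN and R_A = 111.5 − 67.76 = 43.74 kN.

R_A = 43.74 kN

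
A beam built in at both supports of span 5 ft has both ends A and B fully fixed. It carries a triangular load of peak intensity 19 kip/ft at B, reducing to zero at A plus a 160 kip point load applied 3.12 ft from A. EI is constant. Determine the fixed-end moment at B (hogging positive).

Release both end moments; the primary structure is a simply-supported span AB with redundants M_A and M_B.
End rotations of the released simple span under the applied load (×1/EI):
  at A: triangular load, peak 19: 7w₀L³/(360EI) = 46.18/EI
  at B: triangular load, peak 19: w₀L³/(45EI) = 52.78/EI
  at A: point load 160 at a = 3.12: Pab(L + b)/(6LEI) = 215.2/EI
  at B: point load 160 at a = 3.12: Pab(L + a)/(6LEI) = 254/EI
  θ_A0 = 261.4/EI,  θ_B0 = 306.8/EI
Flexibility coefficients: a unit moment at one end gives L/(3EI) there and L/(6EI) at the far end, so f₁₁ = f₂₂ = 1.667/EI and f₁₂ = f₂₁ = 0.8333/EI.
Compatibility — zero rotation at each built-in end:
  1.667 M_A + 0.8333 M_B = 261.4
  0.8333 M_A + 1.667 M_B = 306.8
Solving the pair gives M_A = 86.41 kip·ft and M_B = 140.9 kip·ft (hogging).

M_B = 140.9 kip·ft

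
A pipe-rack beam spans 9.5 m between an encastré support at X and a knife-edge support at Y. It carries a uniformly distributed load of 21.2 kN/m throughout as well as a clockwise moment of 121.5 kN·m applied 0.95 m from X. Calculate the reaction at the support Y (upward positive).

Release the roller at Y. Primary structure: cantilever fixed at X.
Deflection at Y on the released cantilever, summing each load's contribution:
  UDL 21.2: wL⁴/(8EI) = 21584/EI
  clockwise couple 121.5 at a = 0.95: M₀a(2L − a)/(2EI) = 1042/EI
  δ_0 = 22626/EI
Flexibility coefficient — unit upward force at Y: δ_{YY} = L³/(3EI) = 285.8/EI.
The prop prevents deflection at Y: R_Y = δ_0/δ_{YY} = 22626/285.8 = 79.17 kN.

R_Y = 79.17 kN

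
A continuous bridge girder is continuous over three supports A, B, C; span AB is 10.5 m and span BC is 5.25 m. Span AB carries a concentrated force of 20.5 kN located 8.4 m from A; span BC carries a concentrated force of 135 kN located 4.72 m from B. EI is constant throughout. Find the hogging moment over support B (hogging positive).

Take M_B as the redundant. Released structure: two simple spans AB and BC with a hinge at B.
Discontinuity in slope at B on the released structure — sum the simple-span end rotations:
  span AB: point load 20.5 at a = 8.4: Pab(L + a)/(6LEI) = 108.5/EI
  span BC: point load 135 at a = 4.72: Pab(L + b)/(6LEI) = 61.97/EI
  relative rotation θ_0 = (108.5 + 61.97)/EI = 170.5/EI
A unit hogging moment at B produces rotation L₁/(3EI) + L₂/(3EI) = 5.25/EI.
Slope continuity at B: θ_0 = M_B·5.25/EI, so M_B = 170.5/5.25 = 32.47 kN·m (hogging).

M_B = 32.47 kN·m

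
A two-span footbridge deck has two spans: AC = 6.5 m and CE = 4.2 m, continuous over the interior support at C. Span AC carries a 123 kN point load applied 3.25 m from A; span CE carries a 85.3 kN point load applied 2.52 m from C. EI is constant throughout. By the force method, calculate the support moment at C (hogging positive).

Insert a hinge at C; M_C is the redundant, and each span becomes simply supported.
Discontinuity in slope at C on the released structure — sum the simple-span end rotations:
  span AC: point load 123 at a = 3.25: Pab(L + a)/(6LEI) = 324.8/EI
  span CE: point load 85.3 at a = 2.52: Pab(L + b)/(6LEI) = 84.26/EI
  relative rotation θ_0 = (324.8 + 84.26)/EI = 409.1/EI
A unit hogging moment at C produces rotation L₁/(3EI) + L₂/(3EI) = 3.567/EI.
Slope continuity at C: θ_0 = M_C·3.567/EI, so M_C = 409.1/3.567 = 114.7 kN·m (hogging).

M_C = 114.7 kN·m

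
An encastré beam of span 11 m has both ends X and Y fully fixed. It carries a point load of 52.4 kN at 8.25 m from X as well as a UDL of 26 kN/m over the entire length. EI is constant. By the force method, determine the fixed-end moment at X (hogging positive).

Release both end moments; the primary structure is a simply-supported span XY with redundants M_X and M_Y.
On the primary (simply-supported) span, the end slopes from the loading are:
  at X: point load 52.4 at a = 8.25: Pab(L + b)/(6LEI) = 247.7/EI
  at Y: point load 52.4 at a = 8.25: Pab(L + a)/(6LEI) = 346.7/EI
  at X: UDL 26: wL³/(24EI) = 1442/EI
  at Y: UDL 26: wL³/(24EI) = 1442/EI
  θ_X0 = 1690/EI,  θ_Y0 = 1789/EI
Flexibility coefficients: a unit moment at one end gives L/(3EI) there and L/(6EI) at the far end, so f₁₁ = f₂₂ = 3.667/EI and f₁₂ = f₂₁ = 1.833/EI.
Compatibility — zero rotation at each built-in end:
  3.667 M_X + 1.833 M_Y = 1690
  1.833 M_X + 3.667 M_Y = 1789
Solving the pair gives M_X = 289.2 kN·m and M_Y = 343.2 kN·m (hogging).

M_X = 289.2 kN·m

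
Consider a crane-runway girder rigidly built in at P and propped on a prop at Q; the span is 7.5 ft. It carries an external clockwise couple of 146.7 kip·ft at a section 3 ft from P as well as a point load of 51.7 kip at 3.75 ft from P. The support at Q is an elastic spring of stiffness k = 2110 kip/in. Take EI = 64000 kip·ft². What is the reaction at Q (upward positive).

Choose R_Q as the redundant. The primary structure is the cantilever fixed at P.
Free-end deflection of the primary structure under the applied loading (downward +):
  clockwise couple 146.7 at a = 3: M₀a(2L − a)/(2EI) = 2641/EI
  point load 51.7 at a = 3.75: Pa²(3L − a)/(6EI) = 2272/EI
  δ_0 = 4913/EI
Tip deflection under a unit load at Q: L³/(3EI) = 140.6/EI.
With EI = 64000 kip·ft²: δ_0 = 0.076759 ft and δ_{QQ} = 0.002197 ft/kip.
Compatibility — the spring shortens by R_Q/k under the reaction it provides: δ_0 − R_Q·δ_{QQ} = R_Q/k. With 1/k = 1/(2110×12) ft/kip = 0.000039 ft/kip, R_Q = δ_0 / (δ_{QQ} + 1/k) = 0.076759 / (0.002197 + 0.000039) = 34.32 kip.

R_Q = 34.32 kip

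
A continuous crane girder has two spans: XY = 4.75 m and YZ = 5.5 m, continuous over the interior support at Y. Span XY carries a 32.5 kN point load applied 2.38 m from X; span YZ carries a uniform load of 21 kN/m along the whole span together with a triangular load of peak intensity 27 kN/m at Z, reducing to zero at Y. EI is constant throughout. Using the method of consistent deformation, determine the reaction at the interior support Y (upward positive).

Take M_Y as the redundant. Released structure: two simple spans XY and YZ with a hinge at Y.
End slopes at the hinge Y, treating each span as simply supported:
  span XY: point load 32.5 at a = 2.38: Pab(L + a)/(6LEI) = 45.86/EI
  span YZ: UDL 21: wL³/(24EI) = 145.6/EI
  span YZ: triangular load, peak 27: 7w₀L³/(360EI) = 87.35/EI
  relative rotation θ_0 = (45.86 + 232.9)/EI = 278.8/EI
A unit hogging moment at Y produces rotation L₁/(3EI) + L₂/(3EI) = 3.417/EI.
Compatibility: M_Y·(L₁+L₂)/(3EI) = θ_0, giving M_Y = 81.6 kN·m (hogging).
Span XY, ΣM about X with M_Y applied at Y: R_Y^{XY}·4.75 = 77.35 + 81.6, so R_Y^{XY} = 33.46 kN and R_X = 32.5 − 33.46 = -0.9624 kN.
Span YZ, ΣM about Z: R_Y^{YZ}·5.5 = 453.8 + 81.6, so R_Y^{YZ} = 97.34 kN and R_Z = 189.8 − 97.34 = 92.41 kN.
R_Y = 33.46 + 97.34 = 130.8 kN.

R_Y = 130.8 kN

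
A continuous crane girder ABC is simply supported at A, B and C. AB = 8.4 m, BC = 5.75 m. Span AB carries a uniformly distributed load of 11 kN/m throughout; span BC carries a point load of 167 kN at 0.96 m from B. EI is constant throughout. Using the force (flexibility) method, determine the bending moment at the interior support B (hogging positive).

Insert a hinge at B; M_B is the redundant, and each span becomes simply supported.
Rotations at B on the released spans (each span's end-slope, ×1/EI):
  span AB: UDL 11: wL³/(24EI) = 271.7/EI
  span BC: point load 167 at a = 0.96: Pab(L + b)/(6LEI) = 234.6/EI
  relative rotation θ_0 = (271.7 + 234.6)/EI = 506.3/EI
A unit hogging moment at B produces rotation L₁/(3EI) + L₂/(3EI) = 4.717/EI.
Compatibility: M_B·(L₁+L₂)/(3EI) = θ_0, giving M_B = 107.3 kN·m (hogging).

M_B = 107.3 kN·m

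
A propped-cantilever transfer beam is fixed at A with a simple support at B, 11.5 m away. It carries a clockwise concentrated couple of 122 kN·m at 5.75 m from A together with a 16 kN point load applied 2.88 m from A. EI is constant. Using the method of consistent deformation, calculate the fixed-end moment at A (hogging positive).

M_A = 14.96 kN·m

Choose R_B as the redundant. The primary structure is the cantilever fixed at A.
Deflection at B on the released cantilever, summing each load's contribution:
  clockwise couple 122 at a = 5.75: M₀a(2L − a)/(2EI) = 6050/EI
  point load 16 at a = 2.88: Pa²(3L − a)/(6EI) = 699.4/EI
  δ_0 = 6750/EI
Tip deflection under a unit load at B: L³/(3EI) = 507/EI.
The prop prevents deflection at B: R_B = δ_0/δ_{BB} = 6750/507 = 13.31 kN.
Moment equilibrium about A: M_A = Σ(load moments about A) − R_B·L = 168.1 − 13.31×11.5 = 14.96 kN·m.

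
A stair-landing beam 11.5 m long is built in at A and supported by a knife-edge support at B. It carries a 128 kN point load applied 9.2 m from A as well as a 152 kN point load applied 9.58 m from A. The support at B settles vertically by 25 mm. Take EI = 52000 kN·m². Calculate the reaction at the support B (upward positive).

Release the roller at B. Primary structure: cantilever fixed at A.
Primary-structure tip deflection at B by superposition:
  point load 128 at a = 9.2: Pa²(3L − a)/(6EI) = 45683/EI
  point load 152 at a = 9.58: Pa²(3L − a)/(6EI) = 57939/EI
  δ_0 = 103622/EI
Flexibility coefficient — unit upward force at B: δ_{BB} = L³/(3EI) = 507/EI.
With EI = 52000 kN·m²: δ_0 = 1.9927 m and δ_{BB} = 0.009749 m/kN.
Compatibility — the beam at B must follow the support down by 0.025 m: δ_0 − R_B·δ_{BB} = 0.025, so R_B = (1.9927 − 0.025)/0.009749 = 201.8 kN.

R_B = 201.8 kN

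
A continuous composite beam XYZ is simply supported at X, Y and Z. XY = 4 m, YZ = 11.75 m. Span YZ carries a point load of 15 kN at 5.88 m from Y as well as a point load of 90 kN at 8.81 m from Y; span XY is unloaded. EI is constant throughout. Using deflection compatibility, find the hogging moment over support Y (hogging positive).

Release continuity at Y by inserting a hinge; the redundant is the internal moment M_Y. The primary structure is two simply-supported spans XY and YZ.
Discontinuity in slope at Y on the released structure — sum the simple-span end rotations:
  span YZ: point load 15 at a = 5.88: Pab(L + b)/(6LEI) = 129.4/EI
  span YZ: point load 90 at a = 8.81: Pab(L + b)/(6LEI) = 485.7/EI
  relative rotation θ_0 = (0 + 615.1)/EI = 615.1/EI
A unit hogging moment at Y produces rotation L₁/(3EI) + L₂/(3EI) = 5.25/EI.
Slope continuity at Y: θ_0 = M_Y·5.25/EI, so M_Y = 615.1/5.25 = 117.2 kN·m (hogging).

M_Y = 117.2 kN·m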